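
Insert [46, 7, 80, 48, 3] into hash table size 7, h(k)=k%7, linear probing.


Insert 46: h=4 -> slot 4
Insert 7: h=0 -> slot 0
Insert 80: h=3 -> slot 3
Insert 48: h=6 -> slot 6
Insert 3: h=3, 2 probes -> slot 5

Table: [7, None, None, 80, 46, 3, 48]


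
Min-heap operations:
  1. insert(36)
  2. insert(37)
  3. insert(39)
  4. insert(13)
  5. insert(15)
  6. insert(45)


insert(36) -> [36]
insert(37) -> [36, 37]
insert(39) -> [36, 37, 39]
insert(13) -> [13, 36, 39, 37]
insert(15) -> [13, 15, 39, 37, 36]
insert(45) -> [13, 15, 39, 37, 36, 45]

Final heap: [13, 15, 39, 37, 36, 45]


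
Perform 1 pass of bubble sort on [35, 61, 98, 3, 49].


Initial: [35, 61, 98, 3, 49]
Pass 1: [35, 61, 3, 49, 98] (2 swaps)

After 1 pass: [35, 61, 3, 49, 98]


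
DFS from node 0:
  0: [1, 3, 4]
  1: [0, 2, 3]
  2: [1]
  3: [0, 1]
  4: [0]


Visit 0, push [4, 3, 1]
Visit 1, push [3, 2]
Visit 2, push []
Visit 3, push []
Visit 4, push []

DFS order: [0, 1, 2, 3, 4]


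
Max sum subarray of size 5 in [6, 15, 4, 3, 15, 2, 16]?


[0:5]: 43
[1:6]: 39
[2:7]: 40

Max: 43 at [0:5]


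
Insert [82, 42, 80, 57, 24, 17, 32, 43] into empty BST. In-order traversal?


Insert 82: root
Insert 42: L from 82
Insert 80: L from 82 -> R from 42
Insert 57: L from 82 -> R from 42 -> L from 80
Insert 24: L from 82 -> L from 42
Insert 17: L from 82 -> L from 42 -> L from 24
Insert 32: L from 82 -> L from 42 -> R from 24
Insert 43: L from 82 -> R from 42 -> L from 80 -> L from 57

In-order: [17, 24, 32, 42, 43, 57, 80, 82]


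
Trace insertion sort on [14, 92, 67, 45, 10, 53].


Initial: [14, 92, 67, 45, 10, 53]
Insert 92: [14, 92, 67, 45, 10, 53]
Insert 67: [14, 67, 92, 45, 10, 53]
Insert 45: [14, 45, 67, 92, 10, 53]
Insert 10: [10, 14, 45, 67, 92, 53]
Insert 53: [10, 14, 45, 53, 67, 92]

Sorted: [10, 14, 45, 53, 67, 92]


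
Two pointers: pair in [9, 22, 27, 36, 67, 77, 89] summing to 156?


lo=0(9)+hi=6(89)=98
lo=1(22)+hi=6(89)=111
lo=2(27)+hi=6(89)=116
lo=3(36)+hi=6(89)=125
lo=4(67)+hi=6(89)=156

Yes: 67+89=156


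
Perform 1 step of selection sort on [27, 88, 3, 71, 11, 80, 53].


Initial: [27, 88, 3, 71, 11, 80, 53]
Step 1: min=3 at 2
  Swap: [3, 88, 27, 71, 11, 80, 53]

After 1 step: [3, 88, 27, 71, 11, 80, 53]


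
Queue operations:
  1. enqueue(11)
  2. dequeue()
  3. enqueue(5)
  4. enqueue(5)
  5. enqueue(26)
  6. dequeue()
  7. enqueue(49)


enqueue(11) -> [11]
dequeue()->11, []
enqueue(5) -> [5]
enqueue(5) -> [5, 5]
enqueue(26) -> [5, 5, 26]
dequeue()->5, [5, 26]
enqueue(49) -> [5, 26, 49]

Final queue: [5, 26, 49]


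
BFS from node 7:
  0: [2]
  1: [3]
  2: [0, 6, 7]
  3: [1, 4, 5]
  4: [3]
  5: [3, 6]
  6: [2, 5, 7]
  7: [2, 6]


Visit 7, enqueue [2, 6]
Visit 2, enqueue [0]
Visit 6, enqueue [5]
Visit 0, enqueue []
Visit 5, enqueue [3]
Visit 3, enqueue [1, 4]
Visit 1, enqueue []
Visit 4, enqueue []

BFS order: [7, 2, 6, 0, 5, 3, 1, 4]


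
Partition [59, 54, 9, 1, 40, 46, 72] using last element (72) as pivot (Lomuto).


Pivot: 72
  59 <= 72: advance i (no swap)
  54 <= 72: advance i (no swap)
  9 <= 72: advance i (no swap)
  1 <= 72: advance i (no swap)
  40 <= 72: advance i (no swap)
  46 <= 72: advance i (no swap)
Place pivot at 6: [59, 54, 9, 1, 40, 46, 72]

Partitioned: [59, 54, 9, 1, 40, 46, 72]


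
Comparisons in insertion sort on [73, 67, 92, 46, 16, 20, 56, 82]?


Algorithm: insertion sort
Input: [73, 67, 92, 46, 16, 20, 56, 82]
Sorted: [16, 20, 46, 56, 67, 73, 82, 92]

20


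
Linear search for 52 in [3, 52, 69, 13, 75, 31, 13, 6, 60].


i=0: 3!=52
i=1: 52==52 found!

Found at 1, 2 comps


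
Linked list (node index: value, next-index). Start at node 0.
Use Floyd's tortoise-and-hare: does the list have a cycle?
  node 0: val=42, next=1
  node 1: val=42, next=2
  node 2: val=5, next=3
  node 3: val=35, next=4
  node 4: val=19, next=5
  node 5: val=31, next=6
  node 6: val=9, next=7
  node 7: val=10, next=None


Floyd's tortoise (slow, +1) and hare (fast, +2):
  init: slow=0, fast=0
  step 1: slow=1, fast=2
  step 2: slow=2, fast=4
  step 3: slow=3, fast=6
  step 4: fast 6->7->None, no cycle

Cycle: no


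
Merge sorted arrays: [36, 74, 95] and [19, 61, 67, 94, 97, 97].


Take 19 from B
Take 36 from A
Take 61 from B
Take 67 from B
Take 74 from A
Take 94 from B
Take 95 from A

Merged: [19, 36, 61, 67, 74, 94, 95, 97, 97]


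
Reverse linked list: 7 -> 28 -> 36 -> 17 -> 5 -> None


Step 1: curr=7, set curr.next=prev(None) | reversed so far: 7
Step 2: curr=28, set curr.next=prev(7) | reversed so far: 28 -> 7
Step 3: curr=36, set curr.next=prev(28) | reversed so far: 36 -> 28 -> 7
Step 4: curr=17, set curr.next=prev(36) | reversed so far: 17 -> 36 -> 28 -> 7
Step 5: curr=5, set curr.next=prev(17) | reversed so far: 5 -> 17 -> 36 -> 28 -> 7

5 -> 17 -> 36 -> 28 -> 7 -> None


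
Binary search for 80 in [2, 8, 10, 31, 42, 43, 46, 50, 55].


Step 1: lo=0, hi=8, mid=4, val=42
Step 2: lo=5, hi=8, mid=6, val=46
Step 3: lo=7, hi=8, mid=7, val=50
Step 4: lo=8, hi=8, mid=8, val=55

Not found


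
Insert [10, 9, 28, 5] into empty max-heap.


Insert 10: [10]
Insert 9: [10, 9]
Insert 28: [28, 9, 10]
Insert 5: [28, 9, 10, 5]

Final heap: [28, 9, 10, 5]


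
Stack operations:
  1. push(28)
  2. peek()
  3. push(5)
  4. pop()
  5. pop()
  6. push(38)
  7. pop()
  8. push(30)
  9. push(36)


push(28) -> [28]
peek()->28
push(5) -> [28, 5]
pop()->5, [28]
pop()->28, []
push(38) -> [38]
pop()->38, []
push(30) -> [30]
push(36) -> [30, 36]

Final stack: [30, 36]


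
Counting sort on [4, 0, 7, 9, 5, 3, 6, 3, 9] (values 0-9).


Input: [4, 0, 7, 9, 5, 3, 6, 3, 9]
Counts: [1, 0, 0, 2, 1, 1, 1, 1, 0, 2]

Sorted: [0, 3, 3, 4, 5, 6, 7, 9, 9]


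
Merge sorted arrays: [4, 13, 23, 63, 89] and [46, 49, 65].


Take 4 from A
Take 13 from A
Take 23 from A
Take 46 from B
Take 49 from B
Take 63 from A
Take 65 from B

Merged: [4, 13, 23, 46, 49, 63, 65, 89]


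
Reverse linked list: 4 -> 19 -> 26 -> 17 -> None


Step 1: curr=4, set curr.next=prev(None) | reversed so far: 4
Step 2: curr=19, set curr.next=prev(4) | reversed so far: 19 -> 4
Step 3: curr=26, set curr.next=prev(19) | reversed so far: 26 -> 19 -> 4
Step 4: curr=17, set curr.next=prev(26) | reversed so far: 17 -> 26 -> 19 -> 4

17 -> 26 -> 19 -> 4 -> None


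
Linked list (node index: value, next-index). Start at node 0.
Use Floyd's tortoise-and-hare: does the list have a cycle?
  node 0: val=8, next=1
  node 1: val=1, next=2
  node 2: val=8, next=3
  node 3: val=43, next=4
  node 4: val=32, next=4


Floyd's tortoise (slow, +1) and hare (fast, +2):
  init: slow=0, fast=0
  step 1: slow=1, fast=2
  step 2: slow=2, fast=4
  step 3: slow=3, fast=4
  step 4: slow=4, fast=4
  slow == fast at node 4: cycle detected

Cycle: yes


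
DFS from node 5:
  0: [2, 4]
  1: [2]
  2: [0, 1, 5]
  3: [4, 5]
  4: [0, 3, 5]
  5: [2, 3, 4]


Visit 5, push [4, 3, 2]
Visit 2, push [1, 0]
Visit 0, push [4]
Visit 4, push [3]
Visit 3, push []
Visit 1, push []

DFS order: [5, 2, 0, 4, 3, 1]


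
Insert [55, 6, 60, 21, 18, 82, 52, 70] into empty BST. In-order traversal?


Insert 55: root
Insert 6: L from 55
Insert 60: R from 55
Insert 21: L from 55 -> R from 6
Insert 18: L from 55 -> R from 6 -> L from 21
Insert 82: R from 55 -> R from 60
Insert 52: L from 55 -> R from 6 -> R from 21
Insert 70: R from 55 -> R from 60 -> L from 82

In-order: [6, 18, 21, 52, 55, 60, 70, 82]


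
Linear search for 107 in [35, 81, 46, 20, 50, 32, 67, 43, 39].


i=0: 35!=107
i=1: 81!=107
i=2: 46!=107
i=3: 20!=107
i=4: 50!=107
i=5: 32!=107
i=6: 67!=107
i=7: 43!=107
i=8: 39!=107

Not found, 9 comps


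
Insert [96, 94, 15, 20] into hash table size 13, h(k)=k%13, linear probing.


Insert 96: h=5 -> slot 5
Insert 94: h=3 -> slot 3
Insert 15: h=2 -> slot 2
Insert 20: h=7 -> slot 7

Table: [None, None, 15, 94, None, 96, None, 20, None, None, None, None, None]


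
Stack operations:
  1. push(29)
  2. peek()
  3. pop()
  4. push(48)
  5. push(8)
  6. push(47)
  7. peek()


push(29) -> [29]
peek()->29
pop()->29, []
push(48) -> [48]
push(8) -> [48, 8]
push(47) -> [48, 8, 47]
peek()->47

Final stack: [48, 8, 47]


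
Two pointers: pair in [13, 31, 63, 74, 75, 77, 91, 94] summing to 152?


lo=0(13)+hi=7(94)=107
lo=1(31)+hi=7(94)=125
lo=2(63)+hi=7(94)=157
lo=2(63)+hi=6(91)=154
lo=2(63)+hi=5(77)=140
lo=3(74)+hi=5(77)=151
lo=4(75)+hi=5(77)=152

Yes: 75+77=152


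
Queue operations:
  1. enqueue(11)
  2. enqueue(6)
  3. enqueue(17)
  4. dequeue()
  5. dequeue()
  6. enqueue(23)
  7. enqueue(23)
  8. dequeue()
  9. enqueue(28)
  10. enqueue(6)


enqueue(11) -> [11]
enqueue(6) -> [11, 6]
enqueue(17) -> [11, 6, 17]
dequeue()->11, [6, 17]
dequeue()->6, [17]
enqueue(23) -> [17, 23]
enqueue(23) -> [17, 23, 23]
dequeue()->17, [23, 23]
enqueue(28) -> [23, 23, 28]
enqueue(6) -> [23, 23, 28, 6]

Final queue: [23, 23, 28, 6]


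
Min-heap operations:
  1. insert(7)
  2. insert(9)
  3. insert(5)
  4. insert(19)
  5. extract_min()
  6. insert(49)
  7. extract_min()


insert(7) -> [7]
insert(9) -> [7, 9]
insert(5) -> [5, 9, 7]
insert(19) -> [5, 9, 7, 19]
extract_min()->5, [7, 9, 19]
insert(49) -> [7, 9, 19, 49]
extract_min()->7, [9, 49, 19]

Final heap: [9, 49, 19]


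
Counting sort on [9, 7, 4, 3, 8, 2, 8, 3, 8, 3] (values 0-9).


Input: [9, 7, 4, 3, 8, 2, 8, 3, 8, 3]
Counts: [0, 0, 1, 3, 1, 0, 0, 1, 3, 1]

Sorted: [2, 3, 3, 3, 4, 7, 8, 8, 8, 9]


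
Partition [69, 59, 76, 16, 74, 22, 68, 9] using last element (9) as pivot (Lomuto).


Pivot: 9
Place pivot at 0: [9, 59, 76, 16, 74, 22, 68, 69]

Partitioned: [9, 59, 76, 16, 74, 22, 68, 69]


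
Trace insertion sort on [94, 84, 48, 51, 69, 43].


Initial: [94, 84, 48, 51, 69, 43]
Insert 84: [84, 94, 48, 51, 69, 43]
Insert 48: [48, 84, 94, 51, 69, 43]
Insert 51: [48, 51, 84, 94, 69, 43]
Insert 69: [48, 51, 69, 84, 94, 43]
Insert 43: [43, 48, 51, 69, 84, 94]

Sorted: [43, 48, 51, 69, 84, 94]


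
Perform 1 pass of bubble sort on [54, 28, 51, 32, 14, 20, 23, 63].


Initial: [54, 28, 51, 32, 14, 20, 23, 63]
Pass 1: [28, 51, 32, 14, 20, 23, 54, 63] (6 swaps)

After 1 pass: [28, 51, 32, 14, 20, 23, 54, 63]


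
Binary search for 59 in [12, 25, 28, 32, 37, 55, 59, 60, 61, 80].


Step 1: lo=0, hi=9, mid=4, val=37
Step 2: lo=5, hi=9, mid=7, val=60
Step 3: lo=5, hi=6, mid=5, val=55
Step 4: lo=6, hi=6, mid=6, val=59

Found at index 6


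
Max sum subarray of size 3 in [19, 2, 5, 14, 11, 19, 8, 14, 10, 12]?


[0:3]: 26
[1:4]: 21
[2:5]: 30
[3:6]: 44
[4:7]: 38
[5:8]: 41
[6:9]: 32
[7:10]: 36

Max: 44 at [3:6]


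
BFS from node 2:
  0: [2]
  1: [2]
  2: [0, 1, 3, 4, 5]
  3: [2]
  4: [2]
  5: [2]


Visit 2, enqueue [0, 1, 3, 4, 5]
Visit 0, enqueue []
Visit 1, enqueue []
Visit 3, enqueue []
Visit 4, enqueue []
Visit 5, enqueue []

BFS order: [2, 0, 1, 3, 4, 5]


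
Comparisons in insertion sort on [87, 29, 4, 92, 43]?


Algorithm: insertion sort
Input: [87, 29, 4, 92, 43]
Sorted: [4, 29, 43, 87, 92]

7


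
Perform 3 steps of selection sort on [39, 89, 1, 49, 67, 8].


Initial: [39, 89, 1, 49, 67, 8]
Step 1: min=1 at 2
  Swap: [1, 89, 39, 49, 67, 8]
Step 2: min=8 at 5
  Swap: [1, 8, 39, 49, 67, 89]
Step 3: min=39 at 2
  Swap: [1, 8, 39, 49, 67, 89]

After 3 steps: [1, 8, 39, 49, 67, 89]


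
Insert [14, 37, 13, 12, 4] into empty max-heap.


Insert 14: [14]
Insert 37: [37, 14]
Insert 13: [37, 14, 13]
Insert 12: [37, 14, 13, 12]
Insert 4: [37, 14, 13, 12, 4]

Final heap: [37, 14, 13, 12, 4]


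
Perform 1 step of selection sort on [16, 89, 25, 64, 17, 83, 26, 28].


Initial: [16, 89, 25, 64, 17, 83, 26, 28]
Step 1: min=16 at 0
  Swap: [16, 89, 25, 64, 17, 83, 26, 28]

After 1 step: [16, 89, 25, 64, 17, 83, 26, 28]


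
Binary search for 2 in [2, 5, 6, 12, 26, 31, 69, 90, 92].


Step 1: lo=0, hi=8, mid=4, val=26
Step 2: lo=0, hi=3, mid=1, val=5
Step 3: lo=0, hi=0, mid=0, val=2

Found at index 0


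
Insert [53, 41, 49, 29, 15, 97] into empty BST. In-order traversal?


Insert 53: root
Insert 41: L from 53
Insert 49: L from 53 -> R from 41
Insert 29: L from 53 -> L from 41
Insert 15: L from 53 -> L from 41 -> L from 29
Insert 97: R from 53

In-order: [15, 29, 41, 49, 53, 97]


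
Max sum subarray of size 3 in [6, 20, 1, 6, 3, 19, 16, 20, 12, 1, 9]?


[0:3]: 27
[1:4]: 27
[2:5]: 10
[3:6]: 28
[4:7]: 38
[5:8]: 55
[6:9]: 48
[7:10]: 33
[8:11]: 22

Max: 55 at [5:8]


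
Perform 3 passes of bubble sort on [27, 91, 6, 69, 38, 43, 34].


Initial: [27, 91, 6, 69, 38, 43, 34]
Pass 1: [27, 6, 69, 38, 43, 34, 91] (5 swaps)
Pass 2: [6, 27, 38, 43, 34, 69, 91] (4 swaps)
Pass 3: [6, 27, 38, 34, 43, 69, 91] (1 swaps)

After 3 passes: [6, 27, 38, 34, 43, 69, 91]


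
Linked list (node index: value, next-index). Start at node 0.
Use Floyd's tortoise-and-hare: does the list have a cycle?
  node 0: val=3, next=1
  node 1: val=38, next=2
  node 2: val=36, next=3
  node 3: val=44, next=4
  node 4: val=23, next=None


Floyd's tortoise (slow, +1) and hare (fast, +2):
  init: slow=0, fast=0
  step 1: slow=1, fast=2
  step 2: slow=2, fast=4
  step 3: fast -> None, no cycle

Cycle: no


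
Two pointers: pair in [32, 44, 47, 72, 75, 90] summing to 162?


lo=0(32)+hi=5(90)=122
lo=1(44)+hi=5(90)=134
lo=2(47)+hi=5(90)=137
lo=3(72)+hi=5(90)=162

Yes: 72+90=162


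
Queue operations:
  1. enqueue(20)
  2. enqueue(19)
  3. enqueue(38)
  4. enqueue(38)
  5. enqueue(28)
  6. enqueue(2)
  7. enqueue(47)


enqueue(20) -> [20]
enqueue(19) -> [20, 19]
enqueue(38) -> [20, 19, 38]
enqueue(38) -> [20, 19, 38, 38]
enqueue(28) -> [20, 19, 38, 38, 28]
enqueue(2) -> [20, 19, 38, 38, 28, 2]
enqueue(47) -> [20, 19, 38, 38, 28, 2, 47]

Final queue: [20, 19, 38, 38, 28, 2, 47]


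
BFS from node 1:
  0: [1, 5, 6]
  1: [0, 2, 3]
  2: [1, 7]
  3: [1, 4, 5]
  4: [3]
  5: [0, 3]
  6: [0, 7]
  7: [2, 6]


Visit 1, enqueue [0, 2, 3]
Visit 0, enqueue [5, 6]
Visit 2, enqueue [7]
Visit 3, enqueue [4]
Visit 5, enqueue []
Visit 6, enqueue []
Visit 7, enqueue []
Visit 4, enqueue []

BFS order: [1, 0, 2, 3, 5, 6, 7, 4]


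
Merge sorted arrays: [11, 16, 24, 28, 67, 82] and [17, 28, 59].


Take 11 from A
Take 16 from A
Take 17 from B
Take 24 from A
Take 28 from A
Take 28 from B
Take 59 from B

Merged: [11, 16, 17, 24, 28, 28, 59, 67, 82]


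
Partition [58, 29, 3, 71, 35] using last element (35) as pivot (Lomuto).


Pivot: 35
  29 <= 35: swap -> [29, 58, 3, 71, 35]
  3 <= 35: swap -> [29, 3, 58, 71, 35]
Place pivot at 2: [29, 3, 35, 71, 58]

Partitioned: [29, 3, 35, 71, 58]


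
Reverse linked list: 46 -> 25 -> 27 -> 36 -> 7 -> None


Step 1: curr=46, set curr.next=prev(None) | reversed so far: 46
Step 2: curr=25, set curr.next=prev(46) | reversed so far: 25 -> 46
Step 3: curr=27, set curr.next=prev(25) | reversed so far: 27 -> 25 -> 46
Step 4: curr=36, set curr.next=prev(27) | reversed so far: 36 -> 27 -> 25 -> 46
Step 5: curr=7, set curr.next=prev(36) | reversed so far: 7 -> 36 -> 27 -> 25 -> 46

7 -> 36 -> 27 -> 25 -> 46 -> None


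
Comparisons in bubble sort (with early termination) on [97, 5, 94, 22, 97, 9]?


Algorithm: bubble sort (with early termination)
Input: [97, 5, 94, 22, 97, 9]
Sorted: [5, 9, 22, 94, 97, 97]

15


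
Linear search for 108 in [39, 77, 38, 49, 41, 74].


i=0: 39!=108
i=1: 77!=108
i=2: 38!=108
i=3: 49!=108
i=4: 41!=108
i=5: 74!=108

Not found, 6 comps


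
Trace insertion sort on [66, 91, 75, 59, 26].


Initial: [66, 91, 75, 59, 26]
Insert 91: [66, 91, 75, 59, 26]
Insert 75: [66, 75, 91, 59, 26]
Insert 59: [59, 66, 75, 91, 26]
Insert 26: [26, 59, 66, 75, 91]

Sorted: [26, 59, 66, 75, 91]


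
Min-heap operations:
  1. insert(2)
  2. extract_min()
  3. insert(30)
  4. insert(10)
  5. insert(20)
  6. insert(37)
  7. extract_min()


insert(2) -> [2]
extract_min()->2, []
insert(30) -> [30]
insert(10) -> [10, 30]
insert(20) -> [10, 30, 20]
insert(37) -> [10, 30, 20, 37]
extract_min()->10, [20, 30, 37]

Final heap: [20, 30, 37]


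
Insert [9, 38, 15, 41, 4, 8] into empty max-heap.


Insert 9: [9]
Insert 38: [38, 9]
Insert 15: [38, 9, 15]
Insert 41: [41, 38, 15, 9]
Insert 4: [41, 38, 15, 9, 4]
Insert 8: [41, 38, 15, 9, 4, 8]

Final heap: [41, 38, 15, 9, 4, 8]


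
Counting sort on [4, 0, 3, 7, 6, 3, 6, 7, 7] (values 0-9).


Input: [4, 0, 3, 7, 6, 3, 6, 7, 7]
Counts: [1, 0, 0, 2, 1, 0, 2, 3, 0, 0]

Sorted: [0, 3, 3, 4, 6, 6, 7, 7, 7]


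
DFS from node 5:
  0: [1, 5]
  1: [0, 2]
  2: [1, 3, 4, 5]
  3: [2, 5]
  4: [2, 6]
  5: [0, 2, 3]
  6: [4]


Visit 5, push [3, 2, 0]
Visit 0, push [1]
Visit 1, push [2]
Visit 2, push [4, 3]
Visit 3, push []
Visit 4, push [6]
Visit 6, push []

DFS order: [5, 0, 1, 2, 3, 4, 6]


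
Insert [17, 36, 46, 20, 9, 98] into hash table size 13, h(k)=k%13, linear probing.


Insert 17: h=4 -> slot 4
Insert 36: h=10 -> slot 10
Insert 46: h=7 -> slot 7
Insert 20: h=7, 1 probes -> slot 8
Insert 9: h=9 -> slot 9
Insert 98: h=7, 4 probes -> slot 11

Table: [None, None, None, None, 17, None, None, 46, 20, 9, 36, 98, None]


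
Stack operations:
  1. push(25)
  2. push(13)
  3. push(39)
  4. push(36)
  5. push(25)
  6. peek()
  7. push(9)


push(25) -> [25]
push(13) -> [25, 13]
push(39) -> [25, 13, 39]
push(36) -> [25, 13, 39, 36]
push(25) -> [25, 13, 39, 36, 25]
peek()->25
push(9) -> [25, 13, 39, 36, 25, 9]

Final stack: [25, 13, 39, 36, 25, 9]


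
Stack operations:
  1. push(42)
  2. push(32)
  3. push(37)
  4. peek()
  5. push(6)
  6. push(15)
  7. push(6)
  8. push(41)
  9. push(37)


push(42) -> [42]
push(32) -> [42, 32]
push(37) -> [42, 32, 37]
peek()->37
push(6) -> [42, 32, 37, 6]
push(15) -> [42, 32, 37, 6, 15]
push(6) -> [42, 32, 37, 6, 15, 6]
push(41) -> [42, 32, 37, 6, 15, 6, 41]
push(37) -> [42, 32, 37, 6, 15, 6, 41, 37]

Final stack: [42, 32, 37, 6, 15, 6, 41, 37]


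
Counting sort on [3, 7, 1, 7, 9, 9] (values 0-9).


Input: [3, 7, 1, 7, 9, 9]
Counts: [0, 1, 0, 1, 0, 0, 0, 2, 0, 2]

Sorted: [1, 3, 7, 7, 9, 9]


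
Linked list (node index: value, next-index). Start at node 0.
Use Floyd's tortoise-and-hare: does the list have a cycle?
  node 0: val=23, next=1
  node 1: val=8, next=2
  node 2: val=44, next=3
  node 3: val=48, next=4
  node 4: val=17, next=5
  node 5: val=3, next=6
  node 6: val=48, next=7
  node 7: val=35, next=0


Floyd's tortoise (slow, +1) and hare (fast, +2):
  init: slow=0, fast=0
  step 1: slow=1, fast=2
  step 2: slow=2, fast=4
  step 3: slow=3, fast=6
  step 4: slow=4, fast=0
  step 5: slow=5, fast=2
  step 6: slow=6, fast=4
  step 7: slow=7, fast=6
  step 8: slow=0, fast=0
  slow == fast at node 0: cycle detected

Cycle: yes


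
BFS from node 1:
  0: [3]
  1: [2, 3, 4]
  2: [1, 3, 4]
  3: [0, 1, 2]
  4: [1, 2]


Visit 1, enqueue [2, 3, 4]
Visit 2, enqueue []
Visit 3, enqueue [0]
Visit 4, enqueue []
Visit 0, enqueue []

BFS order: [1, 2, 3, 4, 0]


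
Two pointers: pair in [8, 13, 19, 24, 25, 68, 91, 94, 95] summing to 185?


lo=0(8)+hi=8(95)=103
lo=1(13)+hi=8(95)=108
lo=2(19)+hi=8(95)=114
lo=3(24)+hi=8(95)=119
lo=4(25)+hi=8(95)=120
lo=5(68)+hi=8(95)=163
lo=6(91)+hi=8(95)=186
lo=6(91)+hi=7(94)=185

Yes: 91+94=185


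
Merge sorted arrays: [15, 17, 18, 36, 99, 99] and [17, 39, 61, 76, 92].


Take 15 from A
Take 17 from A
Take 17 from B
Take 18 from A
Take 36 from A
Take 39 from B
Take 61 from B
Take 76 from B
Take 92 from B

Merged: [15, 17, 17, 18, 36, 39, 61, 76, 92, 99, 99]


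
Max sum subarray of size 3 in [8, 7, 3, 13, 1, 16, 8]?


[0:3]: 18
[1:4]: 23
[2:5]: 17
[3:6]: 30
[4:7]: 25

Max: 30 at [3:6]


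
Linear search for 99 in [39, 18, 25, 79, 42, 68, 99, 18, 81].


i=0: 39!=99
i=1: 18!=99
i=2: 25!=99
i=3: 79!=99
i=4: 42!=99
i=5: 68!=99
i=6: 99==99 found!

Found at 6, 7 comps


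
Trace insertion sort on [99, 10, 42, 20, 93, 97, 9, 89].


Initial: [99, 10, 42, 20, 93, 97, 9, 89]
Insert 10: [10, 99, 42, 20, 93, 97, 9, 89]
Insert 42: [10, 42, 99, 20, 93, 97, 9, 89]
Insert 20: [10, 20, 42, 99, 93, 97, 9, 89]
Insert 93: [10, 20, 42, 93, 99, 97, 9, 89]
Insert 97: [10, 20, 42, 93, 97, 99, 9, 89]
Insert 9: [9, 10, 20, 42, 93, 97, 99, 89]
Insert 89: [9, 10, 20, 42, 89, 93, 97, 99]

Sorted: [9, 10, 20, 42, 89, 93, 97, 99]


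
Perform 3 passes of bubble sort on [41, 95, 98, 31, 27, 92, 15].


Initial: [41, 95, 98, 31, 27, 92, 15]
Pass 1: [41, 95, 31, 27, 92, 15, 98] (4 swaps)
Pass 2: [41, 31, 27, 92, 15, 95, 98] (4 swaps)
Pass 3: [31, 27, 41, 15, 92, 95, 98] (3 swaps)

After 3 passes: [31, 27, 41, 15, 92, 95, 98]


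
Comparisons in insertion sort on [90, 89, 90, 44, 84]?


Algorithm: insertion sort
Input: [90, 89, 90, 44, 84]
Sorted: [44, 84, 89, 90, 90]

9


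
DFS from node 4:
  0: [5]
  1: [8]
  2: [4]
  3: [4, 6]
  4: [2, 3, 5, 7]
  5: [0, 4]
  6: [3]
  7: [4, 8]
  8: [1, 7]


Visit 4, push [7, 5, 3, 2]
Visit 2, push []
Visit 3, push [6]
Visit 6, push []
Visit 5, push [0]
Visit 0, push []
Visit 7, push [8]
Visit 8, push [1]
Visit 1, push []

DFS order: [4, 2, 3, 6, 5, 0, 7, 8, 1]


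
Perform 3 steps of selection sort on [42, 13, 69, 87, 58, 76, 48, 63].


Initial: [42, 13, 69, 87, 58, 76, 48, 63]
Step 1: min=13 at 1
  Swap: [13, 42, 69, 87, 58, 76, 48, 63]
Step 2: min=42 at 1
  Swap: [13, 42, 69, 87, 58, 76, 48, 63]
Step 3: min=48 at 6
  Swap: [13, 42, 48, 87, 58, 76, 69, 63]

After 3 steps: [13, 42, 48, 87, 58, 76, 69, 63]


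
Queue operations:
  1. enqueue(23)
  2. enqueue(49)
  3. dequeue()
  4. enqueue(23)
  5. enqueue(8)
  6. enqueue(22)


enqueue(23) -> [23]
enqueue(49) -> [23, 49]
dequeue()->23, [49]
enqueue(23) -> [49, 23]
enqueue(8) -> [49, 23, 8]
enqueue(22) -> [49, 23, 8, 22]

Final queue: [49, 23, 8, 22]


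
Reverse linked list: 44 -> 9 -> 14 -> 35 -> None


Step 1: curr=44, set curr.next=prev(None) | reversed so far: 44
Step 2: curr=9, set curr.next=prev(44) | reversed so far: 9 -> 44
Step 3: curr=14, set curr.next=prev(9) | reversed so far: 14 -> 9 -> 44
Step 4: curr=35, set curr.next=prev(14) | reversed so far: 35 -> 14 -> 9 -> 44

35 -> 14 -> 9 -> 44 -> None


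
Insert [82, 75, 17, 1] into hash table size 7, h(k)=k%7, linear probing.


Insert 82: h=5 -> slot 5
Insert 75: h=5, 1 probes -> slot 6
Insert 17: h=3 -> slot 3
Insert 1: h=1 -> slot 1

Table: [None, 1, None, 17, None, 82, 75]


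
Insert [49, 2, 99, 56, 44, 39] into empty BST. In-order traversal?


Insert 49: root
Insert 2: L from 49
Insert 99: R from 49
Insert 56: R from 49 -> L from 99
Insert 44: L from 49 -> R from 2
Insert 39: L from 49 -> R from 2 -> L from 44

In-order: [2, 39, 44, 49, 56, 99]


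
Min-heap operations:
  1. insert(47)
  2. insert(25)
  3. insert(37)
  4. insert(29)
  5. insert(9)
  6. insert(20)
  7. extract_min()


insert(47) -> [47]
insert(25) -> [25, 47]
insert(37) -> [25, 47, 37]
insert(29) -> [25, 29, 37, 47]
insert(9) -> [9, 25, 37, 47, 29]
insert(20) -> [9, 25, 20, 47, 29, 37]
extract_min()->9, [20, 25, 37, 47, 29]

Final heap: [20, 25, 37, 47, 29]


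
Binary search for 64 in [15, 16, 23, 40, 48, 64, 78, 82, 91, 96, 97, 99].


Step 1: lo=0, hi=11, mid=5, val=64

Found at index 5


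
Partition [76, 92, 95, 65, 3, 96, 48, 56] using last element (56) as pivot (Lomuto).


Pivot: 56
  3 <= 56: swap -> [3, 92, 95, 65, 76, 96, 48, 56]
  48 <= 56: swap -> [3, 48, 95, 65, 76, 96, 92, 56]
Place pivot at 2: [3, 48, 56, 65, 76, 96, 92, 95]

Partitioned: [3, 48, 56, 65, 76, 96, 92, 95]


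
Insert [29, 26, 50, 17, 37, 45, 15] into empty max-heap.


Insert 29: [29]
Insert 26: [29, 26]
Insert 50: [50, 26, 29]
Insert 17: [50, 26, 29, 17]
Insert 37: [50, 37, 29, 17, 26]
Insert 45: [50, 37, 45, 17, 26, 29]
Insert 15: [50, 37, 45, 17, 26, 29, 15]

Final heap: [50, 37, 45, 17, 26, 29, 15]


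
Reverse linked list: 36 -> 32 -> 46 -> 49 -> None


Step 1: curr=36, set curr.next=prev(None) | reversed so far: 36
Step 2: curr=32, set curr.next=prev(36) | reversed so far: 32 -> 36
Step 3: curr=46, set curr.next=prev(32) | reversed so far: 46 -> 32 -> 36
Step 4: curr=49, set curr.next=prev(46) | reversed so far: 49 -> 46 -> 32 -> 36

49 -> 46 -> 32 -> 36 -> None


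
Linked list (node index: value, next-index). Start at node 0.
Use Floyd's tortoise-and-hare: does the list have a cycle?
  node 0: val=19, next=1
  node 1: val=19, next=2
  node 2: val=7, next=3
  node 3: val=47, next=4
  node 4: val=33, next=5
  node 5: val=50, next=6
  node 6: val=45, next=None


Floyd's tortoise (slow, +1) and hare (fast, +2):
  init: slow=0, fast=0
  step 1: slow=1, fast=2
  step 2: slow=2, fast=4
  step 3: slow=3, fast=6
  step 4: fast -> None, no cycle

Cycle: no


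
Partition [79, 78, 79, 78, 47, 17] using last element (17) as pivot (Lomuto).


Pivot: 17
Place pivot at 0: [17, 78, 79, 78, 47, 79]

Partitioned: [17, 78, 79, 78, 47, 79]


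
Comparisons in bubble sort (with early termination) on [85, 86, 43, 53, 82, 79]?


Algorithm: bubble sort (with early termination)
Input: [85, 86, 43, 53, 82, 79]
Sorted: [43, 53, 79, 82, 85, 86]

14


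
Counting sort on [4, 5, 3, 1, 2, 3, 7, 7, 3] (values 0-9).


Input: [4, 5, 3, 1, 2, 3, 7, 7, 3]
Counts: [0, 1, 1, 3, 1, 1, 0, 2, 0, 0]

Sorted: [1, 2, 3, 3, 3, 4, 5, 7, 7]


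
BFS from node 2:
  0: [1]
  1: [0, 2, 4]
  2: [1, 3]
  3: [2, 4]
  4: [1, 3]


Visit 2, enqueue [1, 3]
Visit 1, enqueue [0, 4]
Visit 3, enqueue []
Visit 0, enqueue []
Visit 4, enqueue []

BFS order: [2, 1, 3, 0, 4]


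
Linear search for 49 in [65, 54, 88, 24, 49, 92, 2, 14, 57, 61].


i=0: 65!=49
i=1: 54!=49
i=2: 88!=49
i=3: 24!=49
i=4: 49==49 found!

Found at 4, 5 comps


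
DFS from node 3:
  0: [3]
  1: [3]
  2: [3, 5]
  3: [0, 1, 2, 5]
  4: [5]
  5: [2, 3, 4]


Visit 3, push [5, 2, 1, 0]
Visit 0, push []
Visit 1, push []
Visit 2, push [5]
Visit 5, push [4]
Visit 4, push []

DFS order: [3, 0, 1, 2, 5, 4]


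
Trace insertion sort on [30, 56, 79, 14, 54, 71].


Initial: [30, 56, 79, 14, 54, 71]
Insert 56: [30, 56, 79, 14, 54, 71]
Insert 79: [30, 56, 79, 14, 54, 71]
Insert 14: [14, 30, 56, 79, 54, 71]
Insert 54: [14, 30, 54, 56, 79, 71]
Insert 71: [14, 30, 54, 56, 71, 79]

Sorted: [14, 30, 54, 56, 71, 79]


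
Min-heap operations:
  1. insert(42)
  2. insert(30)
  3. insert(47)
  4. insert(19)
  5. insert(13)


insert(42) -> [42]
insert(30) -> [30, 42]
insert(47) -> [30, 42, 47]
insert(19) -> [19, 30, 47, 42]
insert(13) -> [13, 19, 47, 42, 30]

Final heap: [13, 19, 47, 42, 30]


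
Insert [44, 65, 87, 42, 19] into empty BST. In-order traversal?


Insert 44: root
Insert 65: R from 44
Insert 87: R from 44 -> R from 65
Insert 42: L from 44
Insert 19: L from 44 -> L from 42

In-order: [19, 42, 44, 65, 87]


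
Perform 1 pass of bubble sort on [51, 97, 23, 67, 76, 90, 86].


Initial: [51, 97, 23, 67, 76, 90, 86]
Pass 1: [51, 23, 67, 76, 90, 86, 97] (5 swaps)

After 1 pass: [51, 23, 67, 76, 90, 86, 97]


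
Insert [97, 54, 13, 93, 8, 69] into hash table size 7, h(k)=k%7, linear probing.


Insert 97: h=6 -> slot 6
Insert 54: h=5 -> slot 5
Insert 13: h=6, 1 probes -> slot 0
Insert 93: h=2 -> slot 2
Insert 8: h=1 -> slot 1
Insert 69: h=6, 4 probes -> slot 3

Table: [13, 8, 93, 69, None, 54, 97]


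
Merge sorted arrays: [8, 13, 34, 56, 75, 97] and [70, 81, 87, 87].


Take 8 from A
Take 13 from A
Take 34 from A
Take 56 from A
Take 70 from B
Take 75 from A
Take 81 from B
Take 87 from B
Take 87 from B

Merged: [8, 13, 34, 56, 70, 75, 81, 87, 87, 97]


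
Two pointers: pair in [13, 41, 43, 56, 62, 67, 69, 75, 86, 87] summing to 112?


lo=0(13)+hi=9(87)=100
lo=1(41)+hi=9(87)=128
lo=1(41)+hi=8(86)=127
lo=1(41)+hi=7(75)=116
lo=1(41)+hi=6(69)=110
lo=2(43)+hi=6(69)=112

Yes: 43+69=112


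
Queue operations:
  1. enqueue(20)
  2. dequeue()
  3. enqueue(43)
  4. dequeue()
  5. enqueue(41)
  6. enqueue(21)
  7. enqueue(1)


enqueue(20) -> [20]
dequeue()->20, []
enqueue(43) -> [43]
dequeue()->43, []
enqueue(41) -> [41]
enqueue(21) -> [41, 21]
enqueue(1) -> [41, 21, 1]

Final queue: [41, 21, 1]


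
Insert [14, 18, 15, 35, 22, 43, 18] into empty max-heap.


Insert 14: [14]
Insert 18: [18, 14]
Insert 15: [18, 14, 15]
Insert 35: [35, 18, 15, 14]
Insert 22: [35, 22, 15, 14, 18]
Insert 43: [43, 22, 35, 14, 18, 15]
Insert 18: [43, 22, 35, 14, 18, 15, 18]

Final heap: [43, 22, 35, 14, 18, 15, 18]


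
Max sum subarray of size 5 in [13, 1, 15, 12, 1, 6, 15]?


[0:5]: 42
[1:6]: 35
[2:7]: 49

Max: 49 at [2:7]


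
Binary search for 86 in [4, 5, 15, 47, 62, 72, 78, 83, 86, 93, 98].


Step 1: lo=0, hi=10, mid=5, val=72
Step 2: lo=6, hi=10, mid=8, val=86

Found at index 8


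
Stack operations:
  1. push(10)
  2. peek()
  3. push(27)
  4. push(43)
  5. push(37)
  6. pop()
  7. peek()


push(10) -> [10]
peek()->10
push(27) -> [10, 27]
push(43) -> [10, 27, 43]
push(37) -> [10, 27, 43, 37]
pop()->37, [10, 27, 43]
peek()->43

Final stack: [10, 27, 43]


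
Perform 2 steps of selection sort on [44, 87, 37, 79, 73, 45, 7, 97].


Initial: [44, 87, 37, 79, 73, 45, 7, 97]
Step 1: min=7 at 6
  Swap: [7, 87, 37, 79, 73, 45, 44, 97]
Step 2: min=37 at 2
  Swap: [7, 37, 87, 79, 73, 45, 44, 97]

After 2 steps: [7, 37, 87, 79, 73, 45, 44, 97]


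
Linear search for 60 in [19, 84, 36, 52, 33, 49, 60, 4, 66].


i=0: 19!=60
i=1: 84!=60
i=2: 36!=60
i=3: 52!=60
i=4: 33!=60
i=5: 49!=60
i=6: 60==60 found!

Found at 6, 7 comps


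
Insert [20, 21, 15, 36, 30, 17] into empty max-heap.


Insert 20: [20]
Insert 21: [21, 20]
Insert 15: [21, 20, 15]
Insert 36: [36, 21, 15, 20]
Insert 30: [36, 30, 15, 20, 21]
Insert 17: [36, 30, 17, 20, 21, 15]

Final heap: [36, 30, 17, 20, 21, 15]


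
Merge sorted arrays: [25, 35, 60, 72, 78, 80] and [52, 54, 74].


Take 25 from A
Take 35 from A
Take 52 from B
Take 54 from B
Take 60 from A
Take 72 from A
Take 74 from B

Merged: [25, 35, 52, 54, 60, 72, 74, 78, 80]


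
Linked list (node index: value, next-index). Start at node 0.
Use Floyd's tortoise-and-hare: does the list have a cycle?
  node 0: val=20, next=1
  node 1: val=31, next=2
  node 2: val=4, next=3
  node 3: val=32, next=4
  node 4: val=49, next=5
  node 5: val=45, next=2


Floyd's tortoise (slow, +1) and hare (fast, +2):
  init: slow=0, fast=0
  step 1: slow=1, fast=2
  step 2: slow=2, fast=4
  step 3: slow=3, fast=2
  step 4: slow=4, fast=4
  slow == fast at node 4: cycle detected

Cycle: yes


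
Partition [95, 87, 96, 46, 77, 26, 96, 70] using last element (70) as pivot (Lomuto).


Pivot: 70
  46 <= 70: swap -> [46, 87, 96, 95, 77, 26, 96, 70]
  26 <= 70: swap -> [46, 26, 96, 95, 77, 87, 96, 70]
Place pivot at 2: [46, 26, 70, 95, 77, 87, 96, 96]

Partitioned: [46, 26, 70, 95, 77, 87, 96, 96]


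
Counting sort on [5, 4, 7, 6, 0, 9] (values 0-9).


Input: [5, 4, 7, 6, 0, 9]
Counts: [1, 0, 0, 0, 1, 1, 1, 1, 0, 1]

Sorted: [0, 4, 5, 6, 7, 9]


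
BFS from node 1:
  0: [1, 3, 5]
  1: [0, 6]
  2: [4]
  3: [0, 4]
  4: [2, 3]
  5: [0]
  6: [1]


Visit 1, enqueue [0, 6]
Visit 0, enqueue [3, 5]
Visit 6, enqueue []
Visit 3, enqueue [4]
Visit 5, enqueue []
Visit 4, enqueue [2]
Visit 2, enqueue []

BFS order: [1, 0, 6, 3, 5, 4, 2]


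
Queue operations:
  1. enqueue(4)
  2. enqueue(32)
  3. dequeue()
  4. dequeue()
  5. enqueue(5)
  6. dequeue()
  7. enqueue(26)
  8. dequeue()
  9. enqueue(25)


enqueue(4) -> [4]
enqueue(32) -> [4, 32]
dequeue()->4, [32]
dequeue()->32, []
enqueue(5) -> [5]
dequeue()->5, []
enqueue(26) -> [26]
dequeue()->26, []
enqueue(25) -> [25]

Final queue: [25]


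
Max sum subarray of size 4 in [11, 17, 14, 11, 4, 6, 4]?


[0:4]: 53
[1:5]: 46
[2:6]: 35
[3:7]: 25

Max: 53 at [0:4]


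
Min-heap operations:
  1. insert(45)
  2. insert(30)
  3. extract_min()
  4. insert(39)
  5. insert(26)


insert(45) -> [45]
insert(30) -> [30, 45]
extract_min()->30, [45]
insert(39) -> [39, 45]
insert(26) -> [26, 45, 39]

Final heap: [26, 45, 39]


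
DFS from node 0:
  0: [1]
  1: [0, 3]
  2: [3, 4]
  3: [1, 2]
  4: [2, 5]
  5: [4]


Visit 0, push [1]
Visit 1, push [3]
Visit 3, push [2]
Visit 2, push [4]
Visit 4, push [5]
Visit 5, push []

DFS order: [0, 1, 3, 2, 4, 5]


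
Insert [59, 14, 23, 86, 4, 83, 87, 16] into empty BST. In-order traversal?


Insert 59: root
Insert 14: L from 59
Insert 23: L from 59 -> R from 14
Insert 86: R from 59
Insert 4: L from 59 -> L from 14
Insert 83: R from 59 -> L from 86
Insert 87: R from 59 -> R from 86
Insert 16: L from 59 -> R from 14 -> L from 23

In-order: [4, 14, 16, 23, 59, 83, 86, 87]


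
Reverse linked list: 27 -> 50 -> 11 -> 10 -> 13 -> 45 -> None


Step 1: curr=27, set curr.next=prev(None) | reversed so far: 27
Step 2: curr=50, set curr.next=prev(27) | reversed so far: 50 -> 27
Step 3: curr=11, set curr.next=prev(50) | reversed so far: 11 -> 50 -> 27
Step 4: curr=10, set curr.next=prev(11) | reversed so far: 10 -> 11 -> 50 -> 27
Step 5: curr=13, set curr.next=prev(10) | reversed so far: 13 -> 10 -> 11 -> 50 -> 27
Step 6: curr=45, set curr.next=prev(13) | reversed so far: 45 -> 13 -> 10 -> 11 -> 50 -> 27

45 -> 13 -> 10 -> 11 -> 50 -> 27 -> None


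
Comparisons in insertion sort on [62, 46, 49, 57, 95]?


Algorithm: insertion sort
Input: [62, 46, 49, 57, 95]
Sorted: [46, 49, 57, 62, 95]

6


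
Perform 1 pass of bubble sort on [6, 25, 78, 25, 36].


Initial: [6, 25, 78, 25, 36]
Pass 1: [6, 25, 25, 36, 78] (2 swaps)

After 1 pass: [6, 25, 25, 36, 78]


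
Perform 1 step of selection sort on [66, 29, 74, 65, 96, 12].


Initial: [66, 29, 74, 65, 96, 12]
Step 1: min=12 at 5
  Swap: [12, 29, 74, 65, 96, 66]

After 1 step: [12, 29, 74, 65, 96, 66]


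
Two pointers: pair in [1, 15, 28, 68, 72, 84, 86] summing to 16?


lo=0(1)+hi=6(86)=87
lo=0(1)+hi=5(84)=85
lo=0(1)+hi=4(72)=73
lo=0(1)+hi=3(68)=69
lo=0(1)+hi=2(28)=29
lo=0(1)+hi=1(15)=16

Yes: 1+15=16


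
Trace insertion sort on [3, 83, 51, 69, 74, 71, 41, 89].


Initial: [3, 83, 51, 69, 74, 71, 41, 89]
Insert 83: [3, 83, 51, 69, 74, 71, 41, 89]
Insert 51: [3, 51, 83, 69, 74, 71, 41, 89]
Insert 69: [3, 51, 69, 83, 74, 71, 41, 89]
Insert 74: [3, 51, 69, 74, 83, 71, 41, 89]
Insert 71: [3, 51, 69, 71, 74, 83, 41, 89]
Insert 41: [3, 41, 51, 69, 71, 74, 83, 89]
Insert 89: [3, 41, 51, 69, 71, 74, 83, 89]

Sorted: [3, 41, 51, 69, 71, 74, 83, 89]


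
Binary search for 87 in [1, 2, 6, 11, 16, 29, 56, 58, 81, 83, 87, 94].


Step 1: lo=0, hi=11, mid=5, val=29
Step 2: lo=6, hi=11, mid=8, val=81
Step 3: lo=9, hi=11, mid=10, val=87

Found at index 10


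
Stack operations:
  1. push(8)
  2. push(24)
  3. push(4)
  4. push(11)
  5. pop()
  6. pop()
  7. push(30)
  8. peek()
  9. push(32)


push(8) -> [8]
push(24) -> [8, 24]
push(4) -> [8, 24, 4]
push(11) -> [8, 24, 4, 11]
pop()->11, [8, 24, 4]
pop()->4, [8, 24]
push(30) -> [8, 24, 30]
peek()->30
push(32) -> [8, 24, 30, 32]

Final stack: [8, 24, 30, 32]


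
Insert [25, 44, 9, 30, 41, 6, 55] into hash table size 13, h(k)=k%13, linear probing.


Insert 25: h=12 -> slot 12
Insert 44: h=5 -> slot 5
Insert 9: h=9 -> slot 9
Insert 30: h=4 -> slot 4
Insert 41: h=2 -> slot 2
Insert 6: h=6 -> slot 6
Insert 55: h=3 -> slot 3

Table: [None, None, 41, 55, 30, 44, 6, None, None, 9, None, None, 25]


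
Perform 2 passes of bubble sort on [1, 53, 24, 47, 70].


Initial: [1, 53, 24, 47, 70]
Pass 1: [1, 24, 47, 53, 70] (2 swaps)
Pass 2: [1, 24, 47, 53, 70] (0 swaps)

After 2 passes: [1, 24, 47, 53, 70]


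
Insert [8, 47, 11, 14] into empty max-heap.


Insert 8: [8]
Insert 47: [47, 8]
Insert 11: [47, 8, 11]
Insert 14: [47, 14, 11, 8]

Final heap: [47, 14, 11, 8]


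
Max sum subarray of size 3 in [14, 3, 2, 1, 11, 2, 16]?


[0:3]: 19
[1:4]: 6
[2:5]: 14
[3:6]: 14
[4:7]: 29

Max: 29 at [4:7]


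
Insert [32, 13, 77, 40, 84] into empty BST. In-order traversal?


Insert 32: root
Insert 13: L from 32
Insert 77: R from 32
Insert 40: R from 32 -> L from 77
Insert 84: R from 32 -> R from 77

In-order: [13, 32, 40, 77, 84]


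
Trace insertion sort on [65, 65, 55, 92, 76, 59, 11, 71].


Initial: [65, 65, 55, 92, 76, 59, 11, 71]
Insert 65: [65, 65, 55, 92, 76, 59, 11, 71]
Insert 55: [55, 65, 65, 92, 76, 59, 11, 71]
Insert 92: [55, 65, 65, 92, 76, 59, 11, 71]
Insert 76: [55, 65, 65, 76, 92, 59, 11, 71]
Insert 59: [55, 59, 65, 65, 76, 92, 11, 71]
Insert 11: [11, 55, 59, 65, 65, 76, 92, 71]
Insert 71: [11, 55, 59, 65, 65, 71, 76, 92]

Sorted: [11, 55, 59, 65, 65, 71, 76, 92]


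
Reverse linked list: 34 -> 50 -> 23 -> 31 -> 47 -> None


Step 1: curr=34, set curr.next=prev(None) | reversed so far: 34
Step 2: curr=50, set curr.next=prev(34) | reversed so far: 50 -> 34
Step 3: curr=23, set curr.next=prev(50) | reversed so far: 23 -> 50 -> 34
Step 4: curr=31, set curr.next=prev(23) | reversed so far: 31 -> 23 -> 50 -> 34
Step 5: curr=47, set curr.next=prev(31) | reversed so far: 47 -> 31 -> 23 -> 50 -> 34

47 -> 31 -> 23 -> 50 -> 34 -> None


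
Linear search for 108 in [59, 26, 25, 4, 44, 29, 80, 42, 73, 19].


i=0: 59!=108
i=1: 26!=108
i=2: 25!=108
i=3: 4!=108
i=4: 44!=108
i=5: 29!=108
i=6: 80!=108
i=7: 42!=108
i=8: 73!=108
i=9: 19!=108

Not found, 10 comps


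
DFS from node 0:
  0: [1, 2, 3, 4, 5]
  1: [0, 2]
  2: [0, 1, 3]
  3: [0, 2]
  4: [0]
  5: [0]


Visit 0, push [5, 4, 3, 2, 1]
Visit 1, push [2]
Visit 2, push [3]
Visit 3, push []
Visit 4, push []
Visit 5, push []

DFS order: [0, 1, 2, 3, 4, 5]


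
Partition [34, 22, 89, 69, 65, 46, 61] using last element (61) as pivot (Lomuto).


Pivot: 61
  34 <= 61: advance i (no swap)
  22 <= 61: advance i (no swap)
  46 <= 61: swap -> [34, 22, 46, 69, 65, 89, 61]
Place pivot at 3: [34, 22, 46, 61, 65, 89, 69]

Partitioned: [34, 22, 46, 61, 65, 89, 69]


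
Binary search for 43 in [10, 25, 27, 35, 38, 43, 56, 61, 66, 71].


Step 1: lo=0, hi=9, mid=4, val=38
Step 2: lo=5, hi=9, mid=7, val=61
Step 3: lo=5, hi=6, mid=5, val=43

Found at index 5


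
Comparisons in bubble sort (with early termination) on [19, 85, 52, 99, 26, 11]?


Algorithm: bubble sort (with early termination)
Input: [19, 85, 52, 99, 26, 11]
Sorted: [11, 19, 26, 52, 85, 99]

15


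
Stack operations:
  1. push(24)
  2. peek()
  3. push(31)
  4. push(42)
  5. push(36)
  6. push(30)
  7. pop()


push(24) -> [24]
peek()->24
push(31) -> [24, 31]
push(42) -> [24, 31, 42]
push(36) -> [24, 31, 42, 36]
push(30) -> [24, 31, 42, 36, 30]
pop()->30, [24, 31, 42, 36]

Final stack: [24, 31, 42, 36]


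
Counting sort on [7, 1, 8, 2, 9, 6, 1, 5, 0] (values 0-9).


Input: [7, 1, 8, 2, 9, 6, 1, 5, 0]
Counts: [1, 2, 1, 0, 0, 1, 1, 1, 1, 1]

Sorted: [0, 1, 1, 2, 5, 6, 7, 8, 9]


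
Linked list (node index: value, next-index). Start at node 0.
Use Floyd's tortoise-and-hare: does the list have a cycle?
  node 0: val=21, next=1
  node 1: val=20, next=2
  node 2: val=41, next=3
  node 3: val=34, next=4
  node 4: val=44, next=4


Floyd's tortoise (slow, +1) and hare (fast, +2):
  init: slow=0, fast=0
  step 1: slow=1, fast=2
  step 2: slow=2, fast=4
  step 3: slow=3, fast=4
  step 4: slow=4, fast=4
  slow == fast at node 4: cycle detected

Cycle: yes


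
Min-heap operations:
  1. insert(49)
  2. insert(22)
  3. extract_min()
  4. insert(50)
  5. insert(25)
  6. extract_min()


insert(49) -> [49]
insert(22) -> [22, 49]
extract_min()->22, [49]
insert(50) -> [49, 50]
insert(25) -> [25, 50, 49]
extract_min()->25, [49, 50]

Final heap: [49, 50]


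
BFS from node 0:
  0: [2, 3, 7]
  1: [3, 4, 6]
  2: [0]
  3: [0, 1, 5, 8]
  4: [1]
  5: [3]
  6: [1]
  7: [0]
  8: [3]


Visit 0, enqueue [2, 3, 7]
Visit 2, enqueue []
Visit 3, enqueue [1, 5, 8]
Visit 7, enqueue []
Visit 1, enqueue [4, 6]
Visit 5, enqueue []
Visit 8, enqueue []
Visit 4, enqueue []
Visit 6, enqueue []

BFS order: [0, 2, 3, 7, 1, 5, 8, 4, 6]


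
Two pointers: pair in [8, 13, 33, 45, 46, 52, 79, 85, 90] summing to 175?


lo=0(8)+hi=8(90)=98
lo=1(13)+hi=8(90)=103
lo=2(33)+hi=8(90)=123
lo=3(45)+hi=8(90)=135
lo=4(46)+hi=8(90)=136
lo=5(52)+hi=8(90)=142
lo=6(79)+hi=8(90)=169
lo=7(85)+hi=8(90)=175

Yes: 85+90=175


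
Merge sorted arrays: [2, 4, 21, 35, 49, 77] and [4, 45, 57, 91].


Take 2 from A
Take 4 from A
Take 4 from B
Take 21 from A
Take 35 from A
Take 45 from B
Take 49 from A
Take 57 from B
Take 77 from A

Merged: [2, 4, 4, 21, 35, 45, 49, 57, 77, 91]
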